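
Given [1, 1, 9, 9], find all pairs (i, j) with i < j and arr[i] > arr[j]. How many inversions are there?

Finding inversions in [1, 1, 9, 9]:


Total inversions: 0

The array has 0 inversions. It is already sorted.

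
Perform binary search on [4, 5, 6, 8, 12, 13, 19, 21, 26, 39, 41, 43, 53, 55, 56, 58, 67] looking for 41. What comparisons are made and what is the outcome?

Binary search for 41 in [4, 5, 6, 8, 12, 13, 19, 21, 26, 39, 41, 43, 53, 55, 56, 58, 67]:

lo=0, hi=16, mid=8, arr[mid]=26 -> 26 < 41, search right half
lo=9, hi=16, mid=12, arr[mid]=53 -> 53 > 41, search left half
lo=9, hi=11, mid=10, arr[mid]=41 -> Found target at index 10!

Binary search finds 41 at index 10 after 3 comparisons. The search repeatedly halves the search space by comparing with the middle element.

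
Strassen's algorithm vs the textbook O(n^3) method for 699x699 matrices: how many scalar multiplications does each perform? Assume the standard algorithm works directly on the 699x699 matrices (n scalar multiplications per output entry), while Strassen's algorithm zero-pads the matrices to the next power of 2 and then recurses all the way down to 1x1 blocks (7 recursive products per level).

Matrix multiplication for 699x699 matrices:

Strassen's algorithm requires power-of-2 dimensions. Pad 699x699 to 1024x1024 (next power of 2).

Standard algorithm: 699^3 = 341532099 multiplications
Strassen's algorithm: 7^(log2(1024)) = 7^10 = 282475249 multiplications
Savings: 341532099 - 282475249 = 59056850 multiplications

Standard: 341532099 multiplications (699^3). Strassen: 282475249 multiplications (7^10, after padding to 1024x1024). Strassen reduces 8 recursive multiplications to 7 at each level.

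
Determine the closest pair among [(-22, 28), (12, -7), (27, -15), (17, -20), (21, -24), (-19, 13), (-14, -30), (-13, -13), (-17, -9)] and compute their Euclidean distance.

Computing all pairwise distances among 9 points:

d((-22, 28), (12, -7)) = 48.7955
d((-22, 28), (27, -15)) = 65.192
d((-22, 28), (17, -20)) = 61.8466
d((-22, 28), (21, -24)) = 67.4759
d((-22, 28), (-19, 13)) = 15.2971
d((-22, 28), (-14, -30)) = 58.5491
d((-22, 28), (-13, -13)) = 41.9762
d((-22, 28), (-17, -9)) = 37.3363
d((12, -7), (27, -15)) = 17.0
d((12, -7), (17, -20)) = 13.9284
d((12, -7), (21, -24)) = 19.2354
d((12, -7), (-19, 13)) = 36.8917
d((12, -7), (-14, -30)) = 34.7131
d((12, -7), (-13, -13)) = 25.7099
d((12, -7), (-17, -9)) = 29.0689
d((27, -15), (17, -20)) = 11.1803
d((27, -15), (21, -24)) = 10.8167
d((27, -15), (-19, 13)) = 53.8516
d((27, -15), (-14, -30)) = 43.6578
d((27, -15), (-13, -13)) = 40.05
d((27, -15), (-17, -9)) = 44.4072
d((17, -20), (21, -24)) = 5.6569 <-- minimum
d((17, -20), (-19, 13)) = 48.8365
d((17, -20), (-14, -30)) = 32.573
d((17, -20), (-13, -13)) = 30.8058
d((17, -20), (-17, -9)) = 35.7351
d((21, -24), (-19, 13)) = 54.4885
d((21, -24), (-14, -30)) = 35.5106
d((21, -24), (-13, -13)) = 35.7351
d((21, -24), (-17, -9)) = 40.8534
d((-19, 13), (-14, -30)) = 43.2897
d((-19, 13), (-13, -13)) = 26.6833
d((-19, 13), (-17, -9)) = 22.0907
d((-14, -30), (-13, -13)) = 17.0294
d((-14, -30), (-17, -9)) = 21.2132
d((-13, -13), (-17, -9)) = 5.6569 <-- minimum

Minimum distance: 5.6569 (tie among 2 pairs: (17, -20) and (21, -24); (-13, -13) and (-17, -9))

The minimum Euclidean distance is 5.6569. There is a tie: 2 pairs achieve this minimum — (17, -20) and (21, -24); (-13, -13) and (-17, -9). Any of these is a valid closest pair. For 9 points, brute-force pairwise comparison is shown above. For large n, the divide-and-conquer algorithm (sort by x, recurse on halves, check the dividing strip) achieves O(n log n).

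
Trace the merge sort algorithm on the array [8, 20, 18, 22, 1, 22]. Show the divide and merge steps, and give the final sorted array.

Merge sort trace:

Split: [8, 20, 18, 22, 1, 22] -> [8, 20, 18] and [22, 1, 22]
  Split: [8, 20, 18] -> [8] and [20, 18]
    Split: [20, 18] -> [20] and [18]
    Merge: [20] + [18] -> [18, 20]
  Merge: [8] + [18, 20] -> [8, 18, 20]
  Split: [22, 1, 22] -> [22] and [1, 22]
    Split: [1, 22] -> [1] and [22]
    Merge: [1] + [22] -> [1, 22]
  Merge: [22] + [1, 22] -> [1, 22, 22]
Merge: [8, 18, 20] + [1, 22, 22] -> [1, 8, 18, 20, 22, 22]

Final sorted array: [1, 8, 18, 20, 22, 22]

The merge sort proceeds by recursively splitting the array and merging sorted halves.
After all merges, the sorted array is [1, 8, 18, 20, 22, 22].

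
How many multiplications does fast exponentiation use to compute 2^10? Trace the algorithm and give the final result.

Computing 2^10 by squaring (build up from 2^1; each line after the first costs one multiplication):

2^1 = 2
2^2 = (2^1)^2 = 2^2 = 4
2^4 = (2^2)^2 = 4^2 = 16
2^5 = 2 * 2^4 = 2 * 16 = 32
2^10 = (2^5)^2 = 32^2 = 1024

Result: 1024
Multiplications needed: 4 (4 lines after 2^1)

2^10 = 1024. Using exponentiation by squaring, this requires 4 multiplications. The key idea: if the exponent is even, square the half-power; if odd, multiply by the base once.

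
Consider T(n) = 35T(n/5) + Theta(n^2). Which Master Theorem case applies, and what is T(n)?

Master Theorem for T(n) = 35T(n/5) + O(n^2):

a = 35, b = 5, c = 2
log_b(a) = log_5(35) = 2.2091

Case 1: c = 2 < log_5(35) = 2.2091
T(n) = O(n^(log_5 35))

For T(n) = 35T(n/5) + O(n^2): log_5(35) = 2.2091. This is Case 1 of the Master Theorem (c < log_b(a), work dominated by leaves), giving O(n^(log_5 35)).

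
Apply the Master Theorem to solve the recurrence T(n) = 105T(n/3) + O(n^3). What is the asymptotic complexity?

Master Theorem for T(n) = 105T(n/3) + O(n^3):

a = 105, b = 3, c = 3
log_b(a) = log_3(105) = 4.2362

Case 1: c = 3 < log_3(105) = 4.2362
T(n) = O(n^(log_3 105))

For T(n) = 105T(n/3) + O(n^3): log_3(105) = 4.2362. This is Case 1 of the Master Theorem (c < log_b(a), work dominated by leaves), giving O(n^(log_3 105)).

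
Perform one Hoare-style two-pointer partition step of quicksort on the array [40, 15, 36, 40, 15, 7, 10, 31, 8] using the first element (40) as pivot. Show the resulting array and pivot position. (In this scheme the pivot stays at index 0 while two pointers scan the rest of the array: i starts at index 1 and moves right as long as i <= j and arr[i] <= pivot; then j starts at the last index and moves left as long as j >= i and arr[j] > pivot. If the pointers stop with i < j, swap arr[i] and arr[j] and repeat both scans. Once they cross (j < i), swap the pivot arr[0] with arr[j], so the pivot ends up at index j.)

Hoare-style two-pointer partition with pivot = 40:

Initial array: [40, 15, 36, 40, 15, 7, 10, 31, 8]

Pointers start at i = 1, j = 8.
i ends at 9, j ends at 8: the pointers have crossed (j < i), so scanning stops.

Swap pivot arr[0] with arr[8] to place pivot at position 8: [8, 15, 36, 40, 15, 7, 10, 31, 40]
Pivot position: 8

After partitioning with pivot 40, the array becomes [8, 15, 36, 40, 15, 7, 10, 31, 40]. The pivot is placed at index 8. All elements to the left of the pivot are <= 40, and all elements to the right are > 40.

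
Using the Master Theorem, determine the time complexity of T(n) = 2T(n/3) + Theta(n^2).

Master Theorem for T(n) = 2T(n/3) + O(n^2):

a = 2, b = 3, c = 2
log_b(a) = log_3(2) = 0.6309

Case 3: c = 2 > log_3(2) = 0.6309
T(n) = O(n^2) = O(n^2)

For T(n) = 2T(n/3) + O(n^2): log_3(2) = 0.6309. This is Case 3 of the Master Theorem (c > log_b(a), work dominated by root), giving O(n^2).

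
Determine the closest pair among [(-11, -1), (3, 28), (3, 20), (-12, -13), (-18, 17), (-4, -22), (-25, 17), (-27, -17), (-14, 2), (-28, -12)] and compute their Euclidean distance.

Computing all pairwise distances among 10 points:

d((-11, -1), (3, 28)) = 32.2025
d((-11, -1), (3, 20)) = 25.2389
d((-11, -1), (-12, -13)) = 12.0416
d((-11, -1), (-18, 17)) = 19.3132
d((-11, -1), (-4, -22)) = 22.1359
d((-11, -1), (-25, 17)) = 22.8035
d((-11, -1), (-27, -17)) = 22.6274
d((-11, -1), (-14, 2)) = 4.2426 <-- minimum
d((-11, -1), (-28, -12)) = 20.2485
d((3, 28), (3, 20)) = 8.0
d((3, 28), (-12, -13)) = 43.6578
d((3, 28), (-18, 17)) = 23.7065
d((3, 28), (-4, -22)) = 50.4876
d((3, 28), (-25, 17)) = 30.0832
d((3, 28), (-27, -17)) = 54.0833
d((3, 28), (-14, 2)) = 31.0644
d((3, 28), (-28, -12)) = 50.6063
d((3, 20), (-12, -13)) = 36.2491
d((3, 20), (-18, 17)) = 21.2132
d((3, 20), (-4, -22)) = 42.5793
d((3, 20), (-25, 17)) = 28.1603
d((3, 20), (-27, -17)) = 47.634
d((3, 20), (-14, 2)) = 24.7588
d((3, 20), (-28, -12)) = 44.5533
d((-12, -13), (-18, 17)) = 30.5941
d((-12, -13), (-4, -22)) = 12.0416
d((-12, -13), (-25, 17)) = 32.6956
d((-12, -13), (-27, -17)) = 15.5242
d((-12, -13), (-14, 2)) = 15.1327
d((-12, -13), (-28, -12)) = 16.0312
d((-18, 17), (-4, -22)) = 41.4367
d((-18, 17), (-25, 17)) = 7.0
d((-18, 17), (-27, -17)) = 35.171
d((-18, 17), (-14, 2)) = 15.5242
d((-18, 17), (-28, -12)) = 30.6757
d((-4, -22), (-25, 17)) = 44.2945
d((-4, -22), (-27, -17)) = 23.5372
d((-4, -22), (-14, 2)) = 26.0
d((-4, -22), (-28, -12)) = 26.0
d((-25, 17), (-27, -17)) = 34.0588
d((-25, 17), (-14, 2)) = 18.6011
d((-25, 17), (-28, -12)) = 29.1548
d((-27, -17), (-14, 2)) = 23.0217
d((-27, -17), (-28, -12)) = 5.099
d((-14, 2), (-28, -12)) = 19.799

Closest pair: (-11, -1) and (-14, 2) with distance 4.2426

The closest pair is (-11, -1) and (-14, 2) with Euclidean distance 4.2426. For 10 points, brute-force pairwise comparison is shown above. For large n, the divide-and-conquer algorithm (sort by x, recurse on halves, check the dividing strip) achieves O(n log n).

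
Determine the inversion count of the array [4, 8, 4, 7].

Finding inversions in [4, 8, 4, 7]:

(1, 2): arr[1]=8 > arr[2]=4
(1, 3): arr[1]=8 > arr[3]=7

Total inversions: 2

The array has 2 inversion(s): (1,2), (1,3). Each pair (i,j) satisfies i < j and arr[i] > arr[j].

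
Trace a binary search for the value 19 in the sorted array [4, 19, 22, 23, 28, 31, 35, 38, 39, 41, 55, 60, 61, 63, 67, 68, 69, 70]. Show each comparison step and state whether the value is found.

Binary search for 19 in [4, 19, 22, 23, 28, 31, 35, 38, 39, 41, 55, 60, 61, 63, 67, 68, 69, 70]:

lo=0, hi=17, mid=8, arr[mid]=39 -> 39 > 19, search left half
lo=0, hi=7, mid=3, arr[mid]=23 -> 23 > 19, search left half
lo=0, hi=2, mid=1, arr[mid]=19 -> Found target at index 1!

Binary search finds 19 at index 1 after 3 comparisons. The search repeatedly halves the search space by comparing with the middle element.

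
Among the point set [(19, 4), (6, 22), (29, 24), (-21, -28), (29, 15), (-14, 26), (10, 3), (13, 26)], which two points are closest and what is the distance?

Computing all pairwise distances among 8 points:

d((19, 4), (6, 22)) = 22.2036
d((19, 4), (29, 24)) = 22.3607
d((19, 4), (-21, -28)) = 51.225
d((19, 4), (29, 15)) = 14.8661
d((19, 4), (-14, 26)) = 39.6611
d((19, 4), (10, 3)) = 9.0554
d((19, 4), (13, 26)) = 22.8035
d((6, 22), (29, 24)) = 23.0868
d((6, 22), (-21, -28)) = 56.8243
d((6, 22), (29, 15)) = 24.0416
d((6, 22), (-14, 26)) = 20.3961
d((6, 22), (10, 3)) = 19.4165
d((6, 22), (13, 26)) = 8.0623 <-- minimum
d((29, 24), (-21, -28)) = 72.1388
d((29, 24), (29, 15)) = 9.0
d((29, 24), (-14, 26)) = 43.0465
d((29, 24), (10, 3)) = 28.3196
d((29, 24), (13, 26)) = 16.1245
d((-21, -28), (29, 15)) = 65.9469
d((-21, -28), (-14, 26)) = 54.4518
d((-21, -28), (10, 3)) = 43.8406
d((-21, -28), (13, 26)) = 63.8122
d((29, 15), (-14, 26)) = 44.3847
d((29, 15), (10, 3)) = 22.4722
d((29, 15), (13, 26)) = 19.4165
d((-14, 26), (10, 3)) = 33.2415
d((-14, 26), (13, 26)) = 27.0
d((10, 3), (13, 26)) = 23.1948

Closest pair: (6, 22) and (13, 26) with distance 8.0623

The closest pair is (6, 22) and (13, 26) with Euclidean distance 8.0623. For 8 points, brute-force pairwise comparison is shown above. For large n, the divide-and-conquer algorithm (sort by x, recurse on halves, check the dividing strip) achieves O(n log n).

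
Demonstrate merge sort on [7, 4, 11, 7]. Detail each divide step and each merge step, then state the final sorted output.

Merge sort trace:

Split: [7, 4, 11, 7] -> [7, 4] and [11, 7]
  Split: [7, 4] -> [7] and [4]
  Merge: [7] + [4] -> [4, 7]
  Split: [11, 7] -> [11] and [7]
  Merge: [11] + [7] -> [7, 11]
Merge: [4, 7] + [7, 11] -> [4, 7, 7, 11]

Final sorted array: [4, 7, 7, 11]

The merge sort proceeds by recursively splitting the array and merging sorted halves.
After all merges, the sorted array is [4, 7, 7, 11].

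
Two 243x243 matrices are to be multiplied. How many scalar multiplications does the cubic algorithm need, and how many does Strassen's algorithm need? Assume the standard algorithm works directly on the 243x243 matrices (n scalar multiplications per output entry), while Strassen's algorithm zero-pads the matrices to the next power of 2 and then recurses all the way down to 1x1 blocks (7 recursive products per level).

Matrix multiplication for 243x243 matrices:

Strassen's algorithm requires power-of-2 dimensions. Pad 243x243 to 256x256 (next power of 2).

Standard algorithm: 243^3 = 14348907 multiplications
Strassen's algorithm: 7^(log2(256)) = 7^8 = 5764801 multiplications
Savings: 14348907 - 5764801 = 8584106 multiplications

Standard: 14348907 multiplications (243^3). Strassen: 5764801 multiplications (7^8, after padding to 256x256). Strassen reduces 8 recursive multiplications to 7 at each level.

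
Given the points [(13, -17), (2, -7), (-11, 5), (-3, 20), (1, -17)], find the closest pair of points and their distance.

Computing all pairwise distances among 5 points:

d((13, -17), (2, -7)) = 14.8661
d((13, -17), (-11, 5)) = 32.5576
d((13, -17), (-3, 20)) = 40.3113
d((13, -17), (1, -17)) = 12.0
d((2, -7), (-11, 5)) = 17.6918
d((2, -7), (-3, 20)) = 27.4591
d((2, -7), (1, -17)) = 10.0499 <-- minimum
d((-11, 5), (-3, 20)) = 17.0
d((-11, 5), (1, -17)) = 25.0599
d((-3, 20), (1, -17)) = 37.2156

Closest pair: (2, -7) and (1, -17) with distance 10.0499

The closest pair is (2, -7) and (1, -17) with Euclidean distance 10.0499. For 5 points, brute-force pairwise comparison is shown above. For large n, the divide-and-conquer algorithm (sort by x, recurse on halves, check the dividing strip) achieves O(n log n).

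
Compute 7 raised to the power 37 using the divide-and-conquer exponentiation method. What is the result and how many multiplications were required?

Computing 7^37 by squaring (build up from 7^1; each line after the first costs one multiplication):

7^1 = 7
7^2 = (7^1)^2 = 7^2 = 49
7^4 = (7^2)^2 = 49^2 = 2401
7^8 = (7^4)^2 = 2401^2 = 5764801
7^9 = 7 * 7^8 = 7 * 5764801 = 40353607
7^18 = (7^9)^2 = 40353607^2 = 1628413597910449
7^36 = (7^18)^2 = 1628413597910449^2 = 2651730845859653471779023381601
7^37 = 7 * 7^36 = 7 * 2651730845859653471779023381601 = 18562115921017574302453163671207

Result: 18562115921017574302453163671207
Multiplications needed: 7 (7 lines after 7^1)

7^37 = 18562115921017574302453163671207. Using exponentiation by squaring, this requires 7 multiplications. The key idea: if the exponent is even, square the half-power; if odd, multiply by the base once.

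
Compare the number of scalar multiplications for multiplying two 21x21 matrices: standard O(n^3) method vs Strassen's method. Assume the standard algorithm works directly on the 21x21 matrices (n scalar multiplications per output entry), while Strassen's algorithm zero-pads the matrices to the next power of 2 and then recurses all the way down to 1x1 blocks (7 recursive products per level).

Matrix multiplication for 21x21 matrices:

Strassen's algorithm requires power-of-2 dimensions. Pad 21x21 to 32x32 (next power of 2).

Standard algorithm: 21^3 = 9261 multiplications
Strassen's algorithm: 7^(log2(32)) = 7^5 = 16807 multiplications
Difference: 9261 - 16807 = -7546 (Strassen uses MORE here due to padding overhead — for small or just-over-power-of-2 n, padding can outweigh the per-level savings)

Standard: 9261 multiplications (21^3). Strassen: 16807 multiplications (7^5, after padding to 32x32). Strassen reduces 8 recursive multiplications to 7 at each level.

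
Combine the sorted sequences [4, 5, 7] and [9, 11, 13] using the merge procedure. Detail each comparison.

Merging process:

Compare 4 vs 9: take 4 from left. Merged: [4]
Compare 5 vs 9: take 5 from left. Merged: [4, 5]
Compare 7 vs 9: take 7 from left. Merged: [4, 5, 7]
Append remaining from right: [9, 11, 13]. Merged: [4, 5, 7, 9, 11, 13]

Final merged array: [4, 5, 7, 9, 11, 13]
Total comparisons: 3

The merged array is [4, 5, 7, 9, 11, 13], requiring 3 comparisons. The merge step runs in O(n) time where n is the total number of elements.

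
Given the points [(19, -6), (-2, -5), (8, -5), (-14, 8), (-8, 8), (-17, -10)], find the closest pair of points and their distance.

Computing all pairwise distances among 6 points:

d((19, -6), (-2, -5)) = 21.0238
d((19, -6), (8, -5)) = 11.0454
d((19, -6), (-14, 8)) = 35.8469
d((19, -6), (-8, 8)) = 30.4138
d((19, -6), (-17, -10)) = 36.2215
d((-2, -5), (8, -5)) = 10.0
d((-2, -5), (-14, 8)) = 17.6918
d((-2, -5), (-8, 8)) = 14.3178
d((-2, -5), (-17, -10)) = 15.8114
d((8, -5), (-14, 8)) = 25.5539
d((8, -5), (-8, 8)) = 20.6155
d((8, -5), (-17, -10)) = 25.4951
d((-14, 8), (-8, 8)) = 6.0 <-- minimum
d((-14, 8), (-17, -10)) = 18.2483
d((-8, 8), (-17, -10)) = 20.1246

Closest pair: (-14, 8) and (-8, 8) with distance 6.0

The closest pair is (-14, 8) and (-8, 8) with Euclidean distance 6.0. For 6 points, brute-force pairwise comparison is shown above. For large n, the divide-and-conquer algorithm (sort by x, recurse on halves, check the dividing strip) achieves O(n log n).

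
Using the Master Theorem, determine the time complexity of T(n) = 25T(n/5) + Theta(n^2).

Master Theorem for T(n) = 25T(n/5) + O(n^2):

a = 25, b = 5, c = 2
log_b(a) = log_5(25) = 2.0000

Case 2: c = 2 = log_5(25) = 2.0000
T(n) = O(n^2 log n) = O(n^2 log n)

For T(n) = 25T(n/5) + O(n^2): log_5(25) = 2.0000. This is Case 2 of the Master Theorem (c = log_b(a), equal work at all levels), giving O(n^2 log n).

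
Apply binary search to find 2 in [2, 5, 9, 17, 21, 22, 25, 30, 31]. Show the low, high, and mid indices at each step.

Binary search for 2 in [2, 5, 9, 17, 21, 22, 25, 30, 31]:

lo=0, hi=8, mid=4, arr[mid]=21 -> 21 > 2, search left half
lo=0, hi=3, mid=1, arr[mid]=5 -> 5 > 2, search left half
lo=0, hi=0, mid=0, arr[mid]=2 -> Found target at index 0!

Binary search finds 2 at index 0 after 3 comparisons. The search repeatedly halves the search space by comparing with the middle element.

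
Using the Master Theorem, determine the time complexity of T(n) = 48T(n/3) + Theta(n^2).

Master Theorem for T(n) = 48T(n/3) + O(n^2):

a = 48, b = 3, c = 2
log_b(a) = log_3(48) = 3.5237

Case 1: c = 2 < log_3(48) = 3.5237
T(n) = O(n^(log_3 48))

For T(n) = 48T(n/3) + O(n^2): log_3(48) = 3.5237. This is Case 1 of the Master Theorem (c < log_b(a), work dominated by leaves), giving O(n^(log_3 48)).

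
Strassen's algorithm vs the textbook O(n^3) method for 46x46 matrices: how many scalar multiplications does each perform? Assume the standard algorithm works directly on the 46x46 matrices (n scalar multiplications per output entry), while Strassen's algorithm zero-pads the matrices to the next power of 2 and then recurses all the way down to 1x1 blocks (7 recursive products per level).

Matrix multiplication for 46x46 matrices:

Strassen's algorithm requires power-of-2 dimensions. Pad 46x46 to 64x64 (next power of 2).

Standard algorithm: 46^3 = 97336 multiplications
Strassen's algorithm: 7^(log2(64)) = 7^6 = 117649 multiplications
Difference: 97336 - 117649 = -20313 (Strassen uses MORE here due to padding overhead — for small or just-over-power-of-2 n, padding can outweigh the per-level savings)

Standard: 97336 multiplications (46^3). Strassen: 117649 multiplications (7^6, after padding to 64x64). Strassen reduces 8 recursive multiplications to 7 at each level.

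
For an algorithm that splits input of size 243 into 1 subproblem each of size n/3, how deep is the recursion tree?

For divide and conquer with division factor 3:

Problem sizes at each level:
Level 0: 243
Level 1: 81
Level 2: 27
Level 3: 9
Level 4: 3
Level 5: 1

The root is level 0 and the size-1 base case is level 5 (the tree spans levels 0 through 5, i.e. 6 levels counting the root), so the depth is the number of divisions: log_3(243) = 5

The recursion tree depth is log_3(243) = 5. At each level, the problem size is divided by 3, so it takes 5 divisions to reduce to a base case of size 1. The algorithm makes 1 recursive call at each level.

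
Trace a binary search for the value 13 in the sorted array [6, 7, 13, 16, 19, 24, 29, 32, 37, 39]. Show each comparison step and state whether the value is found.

Binary search for 13 in [6, 7, 13, 16, 19, 24, 29, 32, 37, 39]:

lo=0, hi=9, mid=4, arr[mid]=19 -> 19 > 13, search left half
lo=0, hi=3, mid=1, arr[mid]=7 -> 7 < 13, search right half
lo=2, hi=3, mid=2, arr[mid]=13 -> Found target at index 2!

Binary search finds 13 at index 2 after 3 comparisons. The search repeatedly halves the search space by comparing with the middle element.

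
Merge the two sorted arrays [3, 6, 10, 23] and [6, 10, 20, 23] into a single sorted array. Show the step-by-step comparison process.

Merging process:

Compare 3 vs 6: take 3 from left. Merged: [3]
Compare 6 vs 6: take 6 from left. Merged: [3, 6]
Compare 10 vs 6: take 6 from right. Merged: [3, 6, 6]
Compare 10 vs 10: take 10 from left. Merged: [3, 6, 6, 10]
Compare 23 vs 10: take 10 from right. Merged: [3, 6, 6, 10, 10]
Compare 23 vs 20: take 20 from right. Merged: [3, 6, 6, 10, 10, 20]
Compare 23 vs 23: take 23 from left. Merged: [3, 6, 6, 10, 10, 20, 23]
Append remaining from right: [23]. Merged: [3, 6, 6, 10, 10, 20, 23, 23]

Final merged array: [3, 6, 6, 10, 10, 20, 23, 23]
Total comparisons: 7

The merged array is [3, 6, 6, 10, 10, 20, 23, 23], requiring 7 comparisons. The merge step runs in O(n) time where n is the total number of elements.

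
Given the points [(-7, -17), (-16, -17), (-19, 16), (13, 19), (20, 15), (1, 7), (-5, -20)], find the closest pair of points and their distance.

Computing all pairwise distances among 7 points:

d((-7, -17), (-16, -17)) = 9.0
d((-7, -17), (-19, 16)) = 35.1141
d((-7, -17), (13, 19)) = 41.1825
d((-7, -17), (20, 15)) = 41.8688
d((-7, -17), (1, 7)) = 25.2982
d((-7, -17), (-5, -20)) = 3.6056 <-- minimum
d((-16, -17), (-19, 16)) = 33.1361
d((-16, -17), (13, 19)) = 46.2277
d((-16, -17), (20, 15)) = 48.1664
d((-16, -17), (1, 7)) = 29.4109
d((-16, -17), (-5, -20)) = 11.4018
d((-19, 16), (13, 19)) = 32.1403
d((-19, 16), (20, 15)) = 39.0128
d((-19, 16), (1, 7)) = 21.9317
d((-19, 16), (-5, -20)) = 38.6264
d((13, 19), (20, 15)) = 8.0623
d((13, 19), (1, 7)) = 16.9706
d((13, 19), (-5, -20)) = 42.9535
d((20, 15), (1, 7)) = 20.6155
d((20, 15), (-5, -20)) = 43.0116
d((1, 7), (-5, -20)) = 27.6586

Closest pair: (-7, -17) and (-5, -20) with distance 3.6056

The closest pair is (-7, -17) and (-5, -20) with Euclidean distance 3.6056. For 7 points, brute-force pairwise comparison is shown above. For large n, the divide-and-conquer algorithm (sort by x, recurse on halves, check the dividing strip) achieves O(n log n).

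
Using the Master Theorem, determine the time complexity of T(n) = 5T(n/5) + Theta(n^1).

Master Theorem for T(n) = 5T(n/5) + O(n^1):

a = 5, b = 5, c = 1
log_b(a) = log_5(5) = 1.0000

Case 2: c = 1 = log_5(5) = 1.0000
T(n) = O(n^1 log n) = O(n log n)

For T(n) = 5T(n/5) + O(n^1): log_5(5) = 1.0000. This is Case 2 of the Master Theorem (c = log_b(a), equal work at all levels), giving O(n log n).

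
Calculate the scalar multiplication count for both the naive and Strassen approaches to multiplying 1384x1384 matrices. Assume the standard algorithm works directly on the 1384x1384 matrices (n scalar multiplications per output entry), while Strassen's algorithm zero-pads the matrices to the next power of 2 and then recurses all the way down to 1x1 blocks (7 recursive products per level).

Matrix multiplication for 1384x1384 matrices:

Strassen's algorithm requires power-of-2 dimensions. Pad 1384x1384 to 2048x2048 (next power of 2).

Standard algorithm: 1384^3 = 2650991104 multiplications
Strassen's algorithm: 7^(log2(2048)) = 7^11 = 1977326743 multiplications
Savings: 2650991104 - 1977326743 = 673664361 multiplications

Standard: 2650991104 multiplications (1384^3). Strassen: 1977326743 multiplications (7^11, after padding to 2048x2048). Strassen reduces 8 recursive multiplications to 7 at each level.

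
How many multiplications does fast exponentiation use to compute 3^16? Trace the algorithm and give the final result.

Computing 3^16 by squaring (build up from 3^1; each line after the first costs one multiplication):

3^1 = 3
3^2 = (3^1)^2 = 3^2 = 9
3^4 = (3^2)^2 = 9^2 = 81
3^8 = (3^4)^2 = 81^2 = 6561
3^16 = (3^8)^2 = 6561^2 = 43046721

Result: 43046721
Multiplications needed: 4 (4 lines after 3^1)

3^16 = 43046721. Using exponentiation by squaring, this requires 4 multiplications. The key idea: if the exponent is even, square the half-power; if odd, multiply by the base once.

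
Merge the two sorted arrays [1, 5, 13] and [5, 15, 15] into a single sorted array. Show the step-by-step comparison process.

Merging process:

Compare 1 vs 5: take 1 from left. Merged: [1]
Compare 5 vs 5: take 5 from left. Merged: [1, 5]
Compare 13 vs 5: take 5 from right. Merged: [1, 5, 5]
Compare 13 vs 15: take 13 from left. Merged: [1, 5, 5, 13]
Append remaining from right: [15, 15]. Merged: [1, 5, 5, 13, 15, 15]

Final merged array: [1, 5, 5, 13, 15, 15]
Total comparisons: 4

The merged array is [1, 5, 5, 13, 15, 15], requiring 4 comparisons. The merge step runs in O(n) time where n is the total number of elements.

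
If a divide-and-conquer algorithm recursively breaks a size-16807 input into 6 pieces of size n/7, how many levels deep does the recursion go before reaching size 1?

For divide and conquer with division factor 7:

Problem sizes at each level:
Level 0: 16807
Level 1: 2401
Level 2: 343
Level 3: 49
Level 4: 7
Level 5: 1

The root is level 0 and the size-1 base case is level 5 (the tree spans levels 0 through 5, i.e. 6 levels counting the root), so the depth is the number of divisions: log_7(16807) = 5

The recursion tree depth is log_7(16807) = 5. At each level, the problem size is divided by 7, so it takes 5 divisions to reduce to a base case of size 1. The algorithm makes 6 recursive calls at each level.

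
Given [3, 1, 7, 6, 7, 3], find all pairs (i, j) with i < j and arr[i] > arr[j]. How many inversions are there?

Finding inversions in [3, 1, 7, 6, 7, 3]:

(0, 1): arr[0]=3 > arr[1]=1
(2, 3): arr[2]=7 > arr[3]=6
(2, 5): arr[2]=7 > arr[5]=3
(3, 5): arr[3]=6 > arr[5]=3
(4, 5): arr[4]=7 > arr[5]=3

Total inversions: 5

The array has 5 inversion(s): (0,1), (2,3), (2,5), (3,5), (4,5). Each pair (i,j) satisfies i < j and arr[i] > arr[j].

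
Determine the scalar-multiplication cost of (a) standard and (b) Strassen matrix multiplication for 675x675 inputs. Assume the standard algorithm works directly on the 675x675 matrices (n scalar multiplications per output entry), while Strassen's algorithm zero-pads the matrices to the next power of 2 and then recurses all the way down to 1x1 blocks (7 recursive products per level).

Matrix multiplication for 675x675 matrices:

Strassen's algorithm requires power-of-2 dimensions. Pad 675x675 to 1024x1024 (next power of 2).

Standard algorithm: 675^3 = 307546875 multiplications
Strassen's algorithm: 7^(log2(1024)) = 7^10 = 282475249 multiplications
Savings: 307546875 - 282475249 = 25071626 multiplications

Standard: 307546875 multiplications (675^3). Strassen: 282475249 multiplications (7^10, after padding to 1024x1024). Strassen reduces 8 recursive multiplications to 7 at each level.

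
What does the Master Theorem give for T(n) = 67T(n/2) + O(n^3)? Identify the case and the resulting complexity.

Master Theorem for T(n) = 67T(n/2) + O(n^3):

a = 67, b = 2, c = 3
log_b(a) = log_2(67) = 6.0661

Case 1: c = 3 < log_2(67) = 6.0661
T(n) = O(n^(log_2 67))

For T(n) = 67T(n/2) + O(n^3): log_2(67) = 6.0661. This is Case 1 of the Master Theorem (c < log_b(a), work dominated by leaves), giving O(n^(log_2 67)).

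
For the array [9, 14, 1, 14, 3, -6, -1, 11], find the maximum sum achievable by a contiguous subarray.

Using Kadane's algorithm on [9, 14, 1, 14, 3, -6, -1, 11]:

Scanning through the array:
Position 1 (value 14): max_ending_here = 23, max_so_far = 23
Position 2 (value 1): max_ending_here = 24, max_so_far = 24
Position 3 (value 14): max_ending_here = 38, max_so_far = 38
Position 4 (value 3): max_ending_here = 41, max_so_far = 41
Position 5 (value -6): max_ending_here = 35, max_so_far = 41
Position 6 (value -1): max_ending_here = 34, max_so_far = 41
Position 7 (value 11): max_ending_here = 45, max_so_far = 45

Maximum subarray: [9, 14, 1, 14, 3, -6, -1, 11]
Maximum sum: 45

The maximum subarray is [9, 14, 1, 14, 3, -6, -1, 11] with sum 45. This subarray runs from index 0 to index 7.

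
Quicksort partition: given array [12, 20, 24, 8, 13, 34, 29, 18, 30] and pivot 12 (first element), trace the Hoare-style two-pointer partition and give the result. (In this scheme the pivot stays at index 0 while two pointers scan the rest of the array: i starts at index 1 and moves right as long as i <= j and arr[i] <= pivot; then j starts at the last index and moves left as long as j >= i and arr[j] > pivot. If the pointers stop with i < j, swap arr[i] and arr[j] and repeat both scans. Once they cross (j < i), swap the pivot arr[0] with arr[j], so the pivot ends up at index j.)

Hoare-style two-pointer partition with pivot = 12:

Initial array: [12, 20, 24, 8, 13, 34, 29, 18, 30]

Pointers start at i = 1, j = 8.
i stops at index 1 (arr[1]=20 > 12), j stops at index 3 (arr[3]=8 <= 12): swap arr[1] and arr[3], array becomes [12, 8, 24, 20, 13, 34, 29, 18, 30]
i ends at 2, j ends at 1: the pointers have crossed (j < i), so scanning stops.

Swap pivot arr[0] with arr[1] to place pivot at position 1: [8, 12, 24, 20, 13, 34, 29, 18, 30]
Pivot position: 1

After partitioning with pivot 12, the array becomes [8, 12, 24, 20, 13, 34, 29, 18, 30]. The pivot is placed at index 1. All elements to the left of the pivot are <= 12, and all elements to the right are > 12.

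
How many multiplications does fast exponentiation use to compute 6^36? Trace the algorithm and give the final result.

Computing 6^36 by squaring (build up from 6^1; each line after the first costs one multiplication):

6^1 = 6
6^2 = (6^1)^2 = 6^2 = 36
6^4 = (6^2)^2 = 36^2 = 1296
6^8 = (6^4)^2 = 1296^2 = 1679616
6^9 = 6 * 6^8 = 6 * 1679616 = 10077696
6^18 = (6^9)^2 = 10077696^2 = 101559956668416
6^36 = (6^18)^2 = 101559956668416^2 = 10314424798490535546171949056

Result: 10314424798490535546171949056
Multiplications needed: 6 (6 lines after 6^1)

6^36 = 10314424798490535546171949056. Using exponentiation by squaring, this requires 6 multiplications. The key idea: if the exponent is even, square the half-power; if odd, multiply by the base once.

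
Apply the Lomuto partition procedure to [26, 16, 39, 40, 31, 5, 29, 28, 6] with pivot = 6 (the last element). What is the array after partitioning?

Lomuto partition with pivot = 6:

Initial array: [26, 16, 39, 40, 31, 5, 29, 28, 6]

arr[0]=26 > 6: no swap
arr[1]=16 > 6: no swap
arr[2]=39 > 6: no swap
arr[3]=40 > 6: no swap
arr[4]=31 > 6: no swap
arr[5]=5 <= 6: swap with position 0, array becomes [5, 16, 39, 40, 31, 26, 29, 28, 6]
arr[6]=29 > 6: no swap
arr[7]=28 > 6: no swap

Place pivot at position 1: [5, 6, 39, 40, 31, 26, 29, 28, 16]
Pivot position: 1

After partitioning with pivot 6, the array becomes [5, 6, 39, 40, 31, 26, 29, 28, 16]. The pivot is placed at index 1. All elements to the left of the pivot are <= 6, and all elements to the right are > 6.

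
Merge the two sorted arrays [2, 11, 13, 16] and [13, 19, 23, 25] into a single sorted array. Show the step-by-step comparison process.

Merging process:

Compare 2 vs 13: take 2 from left. Merged: [2]
Compare 11 vs 13: take 11 from left. Merged: [2, 11]
Compare 13 vs 13: take 13 from left. Merged: [2, 11, 13]
Compare 16 vs 13: take 13 from right. Merged: [2, 11, 13, 13]
Compare 16 vs 19: take 16 from left. Merged: [2, 11, 13, 13, 16]
Append remaining from right: [19, 23, 25]. Merged: [2, 11, 13, 13, 16, 19, 23, 25]

Final merged array: [2, 11, 13, 13, 16, 19, 23, 25]
Total comparisons: 5

The merged array is [2, 11, 13, 13, 16, 19, 23, 25], requiring 5 comparisons. The merge step runs in O(n) time where n is the total number of elements.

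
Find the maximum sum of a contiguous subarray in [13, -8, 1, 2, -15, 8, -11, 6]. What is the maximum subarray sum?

Using Kadane's algorithm on [13, -8, 1, 2, -15, 8, -11, 6]:

Scanning through the array:
Position 1 (value -8): max_ending_here = 5, max_so_far = 13
Position 2 (value 1): max_ending_here = 6, max_so_far = 13
Position 3 (value 2): max_ending_here = 8, max_so_far = 13
Position 4 (value -15): max_ending_here = -7, max_so_far = 13
Position 5 (value 8): max_ending_here = 8, max_so_far = 13
Position 6 (value -11): max_ending_here = -3, max_so_far = 13
Position 7 (value 6): max_ending_here = 6, max_so_far = 13

Maximum subarray: [13]
Maximum sum: 13

The maximum subarray is [13] with sum 13. This subarray runs from index 0 to index 0.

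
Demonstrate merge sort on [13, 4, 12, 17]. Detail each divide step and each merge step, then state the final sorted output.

Merge sort trace:

Split: [13, 4, 12, 17] -> [13, 4] and [12, 17]
  Split: [13, 4] -> [13] and [4]
  Merge: [13] + [4] -> [4, 13]
  Split: [12, 17] -> [12] and [17]
  Merge: [12] + [17] -> [12, 17]
Merge: [4, 13] + [12, 17] -> [4, 12, 13, 17]

Final sorted array: [4, 12, 13, 17]

The merge sort proceeds by recursively splitting the array and merging sorted halves.
After all merges, the sorted array is [4, 12, 13, 17].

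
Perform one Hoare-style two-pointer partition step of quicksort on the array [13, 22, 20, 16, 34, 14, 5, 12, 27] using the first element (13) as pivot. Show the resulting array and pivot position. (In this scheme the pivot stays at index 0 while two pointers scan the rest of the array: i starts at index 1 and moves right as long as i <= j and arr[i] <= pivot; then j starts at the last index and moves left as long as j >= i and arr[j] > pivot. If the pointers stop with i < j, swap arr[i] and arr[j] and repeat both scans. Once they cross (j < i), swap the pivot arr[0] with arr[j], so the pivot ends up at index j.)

Hoare-style two-pointer partition with pivot = 13:

Initial array: [13, 22, 20, 16, 34, 14, 5, 12, 27]

Pointers start at i = 1, j = 8.
i stops at index 1 (arr[1]=22 > 13), j stops at index 7 (arr[7]=12 <= 13): swap arr[1] and arr[7], array becomes [13, 12, 20, 16, 34, 14, 5, 22, 27]
i stops at index 2 (arr[2]=20 > 13), j stops at index 6 (arr[6]=5 <= 13): swap arr[2] and arr[6], array becomes [13, 12, 5, 16, 34, 14, 20, 22, 27]
i ends at 3, j ends at 2: the pointers have crossed (j < i), so scanning stops.

Swap pivot arr[0] with arr[2] to place pivot at position 2: [5, 12, 13, 16, 34, 14, 20, 22, 27]
Pivot position: 2

After partitioning with pivot 13, the array becomes [5, 12, 13, 16, 34, 14, 20, 22, 27]. The pivot is placed at index 2. All elements to the left of the pivot are <= 13, and all elements to the right are > 13.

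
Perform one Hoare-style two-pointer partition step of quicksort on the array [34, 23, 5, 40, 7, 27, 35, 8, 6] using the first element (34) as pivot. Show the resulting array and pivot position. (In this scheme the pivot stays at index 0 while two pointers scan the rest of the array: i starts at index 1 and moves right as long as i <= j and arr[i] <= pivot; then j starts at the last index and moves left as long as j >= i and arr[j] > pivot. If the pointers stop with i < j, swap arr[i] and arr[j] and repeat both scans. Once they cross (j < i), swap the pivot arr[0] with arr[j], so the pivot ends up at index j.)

Hoare-style two-pointer partition with pivot = 34:

Initial array: [34, 23, 5, 40, 7, 27, 35, 8, 6]

Pointers start at i = 1, j = 8.
i stops at index 3 (arr[3]=40 > 34), j stops at index 8 (arr[8]=6 <= 34): swap arr[3] and arr[8], array becomes [34, 23, 5, 6, 7, 27, 35, 8, 40]
i stops at index 6 (arr[6]=35 > 34), j stops at index 7 (arr[7]=8 <= 34): swap arr[6] and arr[7], array becomes [34, 23, 5, 6, 7, 27, 8, 35, 40]
i ends at 7, j ends at 6: the pointers have crossed (j < i), so scanning stops.

Swap pivot arr[0] with arr[6] to place pivot at position 6: [8, 23, 5, 6, 7, 27, 34, 35, 40]
Pivot position: 6

After partitioning with pivot 34, the array becomes [8, 23, 5, 6, 7, 27, 34, 35, 40]. The pivot is placed at index 6. All elements to the left of the pivot are <= 34, and all elements to the right are > 34.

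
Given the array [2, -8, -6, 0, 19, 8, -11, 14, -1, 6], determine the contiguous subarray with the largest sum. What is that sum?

Using Kadane's algorithm on [2, -8, -6, 0, 19, 8, -11, 14, -1, 6]:

Scanning through the array:
Position 1 (value -8): max_ending_here = -6, max_so_far = 2
Position 2 (value -6): max_ending_here = -6, max_so_far = 2
Position 3 (value 0): max_ending_here = 0, max_so_far = 2
Position 4 (value 19): max_ending_here = 19, max_so_far = 19
Position 5 (value 8): max_ending_here = 27, max_so_far = 27
Position 6 (value -11): max_ending_here = 16, max_so_far = 27
Position 7 (value 14): max_ending_here = 30, max_so_far = 30
Position 8 (value -1): max_ending_here = 29, max_so_far = 30
Position 9 (value 6): max_ending_here = 35, max_so_far = 35

Maximum subarray: [0, 19, 8, -11, 14, -1, 6]
Maximum sum: 35

The maximum subarray is [0, 19, 8, -11, 14, -1, 6] with sum 35. This subarray runs from index 3 to index 9.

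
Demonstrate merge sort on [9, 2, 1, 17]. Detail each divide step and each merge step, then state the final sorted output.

Merge sort trace:

Split: [9, 2, 1, 17] -> [9, 2] and [1, 17]
  Split: [9, 2] -> [9] and [2]
  Merge: [9] + [2] -> [2, 9]
  Split: [1, 17] -> [1] and [17]
  Merge: [1] + [17] -> [1, 17]
Merge: [2, 9] + [1, 17] -> [1, 2, 9, 17]

Final sorted array: [1, 2, 9, 17]

The merge sort proceeds by recursively splitting the array and merging sorted halves.
After all merges, the sorted array is [1, 2, 9, 17].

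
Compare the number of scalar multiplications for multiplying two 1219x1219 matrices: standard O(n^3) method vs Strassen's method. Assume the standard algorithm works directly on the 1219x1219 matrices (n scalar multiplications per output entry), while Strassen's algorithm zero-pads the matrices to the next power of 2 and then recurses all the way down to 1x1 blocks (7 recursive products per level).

Matrix multiplication for 1219x1219 matrices:

Strassen's algorithm requires power-of-2 dimensions. Pad 1219x1219 to 2048x2048 (next power of 2).

Standard algorithm: 1219^3 = 1811386459 multiplications
Strassen's algorithm: 7^(log2(2048)) = 7^11 = 1977326743 multiplications
Difference: 1811386459 - 1977326743 = -165940284 (Strassen uses MORE here due to padding overhead — for small or just-over-power-of-2 n, padding can outweigh the per-level savings)

Standard: 1811386459 multiplications (1219^3). Strassen: 1977326743 multiplications (7^11, after padding to 2048x2048). Strassen reduces 8 recursive multiplications to 7 at each level.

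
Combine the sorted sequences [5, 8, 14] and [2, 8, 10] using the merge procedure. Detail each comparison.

Merging process:

Compare 5 vs 2: take 2 from right. Merged: [2]
Compare 5 vs 8: take 5 from left. Merged: [2, 5]
Compare 8 vs 8: take 8 from left. Merged: [2, 5, 8]
Compare 14 vs 8: take 8 from right. Merged: [2, 5, 8, 8]
Compare 14 vs 10: take 10 from right. Merged: [2, 5, 8, 8, 10]
Append remaining from left: [14]. Merged: [2, 5, 8, 8, 10, 14]

Final merged array: [2, 5, 8, 8, 10, 14]
Total comparisons: 5

The merged array is [2, 5, 8, 8, 10, 14], requiring 5 comparisons. The merge step runs in O(n) time where n is the total number of elements.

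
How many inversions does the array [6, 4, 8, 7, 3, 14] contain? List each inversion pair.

Finding inversions in [6, 4, 8, 7, 3, 14]:

(0, 1): arr[0]=6 > arr[1]=4
(0, 4): arr[0]=6 > arr[4]=3
(1, 4): arr[1]=4 > arr[4]=3
(2, 3): arr[2]=8 > arr[3]=7
(2, 4): arr[2]=8 > arr[4]=3
(3, 4): arr[3]=7 > arr[4]=3

Total inversions: 6

The array has 6 inversion(s): (0,1), (0,4), (1,4), (2,3), (2,4), (3,4). Each pair (i,j) satisfies i < j and arr[i] > arr[j].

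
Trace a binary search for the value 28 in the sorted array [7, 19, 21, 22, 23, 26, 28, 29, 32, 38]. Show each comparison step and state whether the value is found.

Binary search for 28 in [7, 19, 21, 22, 23, 26, 28, 29, 32, 38]:

lo=0, hi=9, mid=4, arr[mid]=23 -> 23 < 28, search right half
lo=5, hi=9, mid=7, arr[mid]=29 -> 29 > 28, search left half
lo=5, hi=6, mid=5, arr[mid]=26 -> 26 < 28, search right half
lo=6, hi=6, mid=6, arr[mid]=28 -> Found target at index 6!

Binary search finds 28 at index 6 after 4 comparisons. The search repeatedly halves the search space by comparing with the middle element.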